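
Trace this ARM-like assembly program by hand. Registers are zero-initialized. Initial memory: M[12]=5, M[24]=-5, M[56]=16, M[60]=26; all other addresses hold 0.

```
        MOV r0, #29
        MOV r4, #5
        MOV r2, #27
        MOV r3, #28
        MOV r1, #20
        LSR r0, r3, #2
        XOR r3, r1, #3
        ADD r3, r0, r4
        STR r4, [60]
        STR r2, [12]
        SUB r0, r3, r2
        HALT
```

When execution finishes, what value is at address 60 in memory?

after MOV r0, #29: r0=29
after MOV r4, #5: r4=5
after MOV r2, #27: r2=27
after MOV r3, #28: r3=28
after MOV r1, #20: r1=20
after LSR r0, r3, #2: r0=28>>2=7
after XOR r3, r1, #3: r3=20^3=23
after ADD r3, r0, r4: r3=7+5=12
STR r4, [60] → M[60]=5
STR r2, [12] → M[12]=27
after SUB r0, r3, r2: r0=12-27=-15
halt.

5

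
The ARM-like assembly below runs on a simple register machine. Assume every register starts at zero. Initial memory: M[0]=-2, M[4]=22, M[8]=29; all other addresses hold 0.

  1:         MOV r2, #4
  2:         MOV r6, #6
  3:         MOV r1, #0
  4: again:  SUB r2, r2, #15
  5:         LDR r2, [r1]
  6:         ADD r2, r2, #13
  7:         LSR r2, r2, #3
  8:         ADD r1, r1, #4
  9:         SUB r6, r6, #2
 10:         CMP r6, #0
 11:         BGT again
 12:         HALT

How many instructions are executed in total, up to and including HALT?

r2=4
r6=6
r1=0
r2=4-15=-11
r2=M[0]=-2
r2=(-2)+13=11
r2=11>>3=1
r1=0+4=4
r6=6-2=4
CMP r6, #0  (cmp 4,0)
BGT again: taken
r2=1-15=-14
r2=M[4]=22
r2=22+13=35
r2=35>>3=4
r1=4+4=8
r6=4-2=2
CMP r6, #0  (cmp 2,0)
BGT again: taken
r2=4-15=-11
r2=M[8]=29
r2=29+13=42
r2=42>>3=5
r1=8+4=12
r6=2-2=0
CMP r6, #0  (cmp 0,0)
BGT again: not taken
halt.
Total executed instructions: 28.

28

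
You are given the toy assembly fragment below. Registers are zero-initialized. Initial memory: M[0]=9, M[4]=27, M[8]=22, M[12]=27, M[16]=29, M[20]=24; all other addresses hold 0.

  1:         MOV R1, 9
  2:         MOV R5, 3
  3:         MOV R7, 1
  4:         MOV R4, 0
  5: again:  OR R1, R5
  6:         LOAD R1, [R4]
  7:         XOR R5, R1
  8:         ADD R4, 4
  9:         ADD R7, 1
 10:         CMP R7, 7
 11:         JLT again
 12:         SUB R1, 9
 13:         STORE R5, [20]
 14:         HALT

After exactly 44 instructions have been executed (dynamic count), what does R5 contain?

MOV R1, 9 → R1=9
MOV R5, 3 → R5=3
MOV R7, 1 → R7=1
MOV R4, 0 → R4=0
OR R1, R5 → R1=9|3=11
LOAD R1, [R4] → R1=M[0]=9
XOR R5, R1 → R5=3^9=10
ADD R4, 4 → R4=0+4=4
ADD R7, 1 → R7=1+1=2
CMP R7, 7  (cmp 2,7)
JLT again: taken
OR R1, R5 → R1=9|10=11
LOAD R1, [R4] → R1=M[4]=27
XOR R5, R1 → R5=10^27=17
ADD R4, 4 → R4=4+4=8
ADD R7, 1 → R7=2+1=3
CMP R7, 7  (cmp 3,7)
JLT again: taken
OR R1, R5 → R1=27|17=27
LOAD R1, [R4] → R1=M[8]=22
XOR R5, R1 → R5=17^22=7
ADD R4, 4 → R4=8+4=12
ADD R7, 1 → R7=3+1=4
CMP R7, 7  (cmp 4,7)
JLT again: taken
OR R1, R5 → R1=22|7=23
LOAD R1, [R4] → R1=M[12]=27
XOR R5, R1 → R5=7^27=28
ADD R4, 4 → R4=12+4=16
ADD R7, 1 → R7=4+1=5
CMP R7, 7  (cmp 5,7)
JLT again: taken
OR R1, R5 → R1=27|28=31
LOAD R1, [R4] → R1=M[16]=29
XOR R5, R1 → R5=28^29=1
ADD R4, 4 → R4=16+4=20
ADD R7, 1 → R7=5+1=6
CMP R7, 7  (cmp 6,7)
JLT again: taken
OR R1, R5 → R1=29|1=29
LOAD R1, [R4] → R1=M[20]=24
XOR R5, R1 → R5=1^24=25
ADD R4, 4 → R4=20+4=24
ADD R7, 1 → R7=6+1=7
After step 44: R5 = 25.

25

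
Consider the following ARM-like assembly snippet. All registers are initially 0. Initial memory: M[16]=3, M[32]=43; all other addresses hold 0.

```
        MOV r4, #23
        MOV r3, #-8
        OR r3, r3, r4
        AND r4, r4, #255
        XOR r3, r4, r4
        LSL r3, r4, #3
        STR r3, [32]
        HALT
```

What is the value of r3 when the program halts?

after MOV r4, #23: r4=23
after MOV r3, #-8: r3=-8
after OR r3, r3, r4: r3=(-8)|23=-1
after AND r4, r4, #255: r4=23&255=23
after XOR r3, r4, r4: r3=23^23=0
after LSL r3, r4, #3: r3=23<<3=184
STR r3, [32] → M[32]=184
halt.

184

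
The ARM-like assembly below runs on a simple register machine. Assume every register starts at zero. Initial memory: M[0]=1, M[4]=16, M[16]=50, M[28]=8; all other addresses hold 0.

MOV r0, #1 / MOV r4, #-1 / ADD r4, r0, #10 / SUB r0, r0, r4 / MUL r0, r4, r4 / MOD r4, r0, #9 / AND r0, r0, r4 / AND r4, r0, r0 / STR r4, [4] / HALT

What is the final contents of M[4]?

0

MOV r0, #1 → r0=1
MOV r4, #-1 → r4=-1
ADD r4, r0, #10 → r4=1+10=11
SUB r0, r0, r4 → r0=1-11=-10
MUL r0, r4, r4 → r0=11*11=121
MOD r4, r0, #9 → r4=121%9=4
AND r0, r0, r4 → r0=121&4=0
AND r4, r0, r0 → r4=0&0=0
STR r4, [4] → M[4]=0
halt.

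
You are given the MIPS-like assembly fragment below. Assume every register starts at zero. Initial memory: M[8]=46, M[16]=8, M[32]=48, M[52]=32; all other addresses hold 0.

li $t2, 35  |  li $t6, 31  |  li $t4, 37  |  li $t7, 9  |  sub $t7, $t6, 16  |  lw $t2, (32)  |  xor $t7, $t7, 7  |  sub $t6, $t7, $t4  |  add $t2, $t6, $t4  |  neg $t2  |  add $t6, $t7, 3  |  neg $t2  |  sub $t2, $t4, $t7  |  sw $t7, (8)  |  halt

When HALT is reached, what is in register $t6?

$t2=35
$t6=31
$t4=37
$t7=9
$t7=31-16=15
$t2=M[32]=48
$t7=15^7=8
$t6=8-37=-29
$t2=(-29)+37=8
$t2=-(8)=-8
$t6=8+3=11
$t2=-(-8)=8
$t2=37-8=29
sw $t7, (8) → M[8]=8
halt.

11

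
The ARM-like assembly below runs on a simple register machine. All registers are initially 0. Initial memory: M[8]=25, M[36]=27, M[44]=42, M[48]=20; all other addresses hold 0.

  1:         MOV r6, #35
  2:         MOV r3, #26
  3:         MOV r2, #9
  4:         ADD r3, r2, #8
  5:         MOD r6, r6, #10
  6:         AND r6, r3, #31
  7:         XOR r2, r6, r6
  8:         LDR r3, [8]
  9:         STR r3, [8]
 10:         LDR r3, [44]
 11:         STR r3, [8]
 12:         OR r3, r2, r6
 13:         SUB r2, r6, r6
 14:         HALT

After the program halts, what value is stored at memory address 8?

after MOV r6, #35: r6=35
after MOV r3, #26: r3=26
after MOV r2, #9: r2=9
after ADD r3, r2, #8: r3=9+8=17
after MOD r6, r6, #10: r6=35%10=5
after AND r6, r3, #31: r6=17&31=17
after XOR r2, r6, r6: r2=17^17=0
after LDR r3, [8]: r3=M[8]=25
STR r3, [8] → M[8]=25
after LDR r3, [44]: r3=M[44]=42
STR r3, [8] → M[8]=42
after OR r3, r2, r6: r3=0|17=17
after SUB r2, r6, r6: r2=17-17=0
halt.

42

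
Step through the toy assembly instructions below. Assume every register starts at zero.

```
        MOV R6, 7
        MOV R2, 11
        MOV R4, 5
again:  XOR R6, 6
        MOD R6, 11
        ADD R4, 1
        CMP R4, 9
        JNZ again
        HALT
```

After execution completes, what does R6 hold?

7

R6=7
R2=11
R4=5
R6=7^6=1
R6=1%11=1
R4=5+1=6
CMP R4, 9  (cmp 6,9)
JNZ again: taken
R6=1^6=7
R6=7%11=7
R4=6+1=7
CMP R4, 9  (cmp 7,9)
JNZ again: taken
R6=7^6=1
R6=1%11=1
R4=7+1=8
CMP R4, 9  (cmp 8,9)
JNZ again: taken
R6=1^6=7
R6=7%11=7
R4=8+1=9
CMP R4, 9  (cmp 9,9)
JNZ again: not taken
halt.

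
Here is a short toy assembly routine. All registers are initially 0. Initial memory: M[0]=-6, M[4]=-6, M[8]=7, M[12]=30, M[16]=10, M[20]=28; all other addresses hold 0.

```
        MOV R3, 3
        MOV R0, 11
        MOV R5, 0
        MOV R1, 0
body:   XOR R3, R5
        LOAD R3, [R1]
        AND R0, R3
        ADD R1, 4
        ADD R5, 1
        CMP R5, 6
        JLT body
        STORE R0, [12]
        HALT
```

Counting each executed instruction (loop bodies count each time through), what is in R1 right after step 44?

24

after MOV R3, 3: R3=3
after MOV R0, 11: R0=11
after MOV R5, 0: R5=0
after MOV R1, 0: R1=0
after XOR R3, R5: R3=3^0=3
after LOAD R3, [R1]: R3=M[0]=-6
after AND R0, R3: R0=11&(-6)=10
after ADD R1, 4: R1=0+4=4
after ADD R5, 1: R5=0+1=1
CMP R5, 6  (cmp 1,6)
JLT body: taken
after XOR R3, R5: R3=(-6)^1=-5
after LOAD R3, [R1]: R3=M[4]=-6
after AND R0, R3: R0=10&(-6)=10
after ADD R1, 4: R1=4+4=8
after ADD R5, 1: R5=1+1=2
CMP R5, 6  (cmp 2,6)
JLT body: taken
after XOR R3, R5: R3=(-6)^2=-8
after LOAD R3, [R1]: R3=M[8]=7
after AND R0, R3: R0=10&7=2
after ADD R1, 4: R1=8+4=12
after ADD R5, 1: R5=2+1=3
CMP R5, 6  (cmp 3,6)
JLT body: taken
after XOR R3, R5: R3=7^3=4
after LOAD R3, [R1]: R3=M[12]=30
after AND R0, R3: R0=2&30=2
after ADD R1, 4: R1=12+4=16
after ADD R5, 1: R5=3+1=4
CMP R5, 6  (cmp 4,6)
JLT body: taken
after XOR R3, R5: R3=30^4=26
after LOAD R3, [R1]: R3=M[16]=10
after AND R0, R3: R0=2&10=2
after ADD R1, 4: R1=16+4=20
after ADD R5, 1: R5=4+1=5
CMP R5, 6  (cmp 5,6)
JLT body: taken
after XOR R3, R5: R3=10^5=15
after LOAD R3, [R1]: R3=M[20]=28
after AND R0, R3: R0=2&28=0
after ADD R1, 4: R1=20+4=24
after ADD R5, 1: R5=5+1=6
After step 44: R1 = 24.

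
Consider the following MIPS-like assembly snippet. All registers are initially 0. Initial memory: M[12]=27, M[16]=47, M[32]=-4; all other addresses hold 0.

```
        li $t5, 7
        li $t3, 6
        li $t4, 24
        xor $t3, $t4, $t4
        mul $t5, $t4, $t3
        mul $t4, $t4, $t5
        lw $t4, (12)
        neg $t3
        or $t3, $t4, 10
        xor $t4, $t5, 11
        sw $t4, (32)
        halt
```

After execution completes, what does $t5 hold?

0

$t5=7
$t3=6
$t4=24
$t3=24^24=0
$t5=24*0=0
$t4=24*0=0
$t4=M[12]=27
$t3=-(0)=0
$t3=27|10=27
$t4=0^11=11
sw $t4, (32) → M[32]=11
halt.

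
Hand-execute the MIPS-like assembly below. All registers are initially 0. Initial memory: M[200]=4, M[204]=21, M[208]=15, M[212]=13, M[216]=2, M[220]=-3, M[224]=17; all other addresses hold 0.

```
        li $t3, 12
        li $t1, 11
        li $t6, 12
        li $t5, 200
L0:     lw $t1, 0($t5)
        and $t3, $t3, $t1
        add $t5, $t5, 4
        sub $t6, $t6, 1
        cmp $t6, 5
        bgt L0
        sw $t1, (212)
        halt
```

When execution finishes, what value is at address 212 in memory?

after li $t3, 12: $t3=12
after li $t1, 11: $t1=11
after li $t6, 12: $t6=12
after li $t5, 200: $t5=200
after lw $t1, 0($t5): $t1=M[200]=4
after and $t3, $t3, $t1: $t3=12&4=4
after add $t5, $t5, 4: $t5=200+4=204
after sub $t6, $t6, 1: $t6=12-1=11
cmp $t6, 5  (cmp 11,5)
bgt L0: taken
after lw $t1, 0($t5): $t1=M[204]=21
after and $t3, $t3, $t1: $t3=4&21=4
after add $t5, $t5, 4: $t5=204+4=208
after sub $t6, $t6, 1: $t6=11-1=10
cmp $t6, 5  (cmp 10,5)
bgt L0: taken
after lw $t1, 0($t5): $t1=M[208]=15
after and $t3, $t3, $t1: $t3=4&15=4
after add $t5, $t5, 4: $t5=208+4=212
after sub $t6, $t6, 1: $t6=10-1=9
cmp $t6, 5  (cmp 9,5)
bgt L0: taken
after lw $t1, 0($t5): $t1=M[212]=13
after and $t3, $t3, $t1: $t3=4&13=4
after add $t5, $t5, 4: $t5=212+4=216
after sub $t6, $t6, 1: $t6=9-1=8
cmp $t6, 5  (cmp 8,5)
bgt L0: taken
after lw $t1, 0($t5): $t1=M[216]=2
after and $t3, $t3, $t1: $t3=4&2=0
after add $t5, $t5, 4: $t5=216+4=220
after sub $t6, $t6, 1: $t6=8-1=7
cmp $t6, 5  (cmp 7,5)
bgt L0: taken
after lw $t1, 0($t5): $t1=M[220]=-3
after and $t3, $t3, $t1: $t3=0&(-3)=0
after add $t5, $t5, 4: $t5=220+4=224
after sub $t6, $t6, 1: $t6=7-1=6
cmp $t6, 5  (cmp 6,5)
bgt L0: taken
after lw $t1, 0($t5): $t1=M[224]=17
after and $t3, $t3, $t1: $t3=0&17=0
after add $t5, $t5, 4: $t5=224+4=228
after sub $t6, $t6, 1: $t6=6-1=5
cmp $t6, 5  (cmp 5,5)
bgt L0: not taken
sw $t1, (212) → M[212]=17
halt.

17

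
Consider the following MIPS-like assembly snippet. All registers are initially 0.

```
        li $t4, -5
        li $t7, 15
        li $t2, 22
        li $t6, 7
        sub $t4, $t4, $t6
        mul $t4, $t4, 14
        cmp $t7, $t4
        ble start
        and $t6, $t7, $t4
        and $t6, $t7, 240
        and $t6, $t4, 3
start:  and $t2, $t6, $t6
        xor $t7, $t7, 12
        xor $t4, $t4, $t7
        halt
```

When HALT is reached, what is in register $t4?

-165

$t4=-5
$t7=15
$t2=22
$t6=7
$t4=(-5)-7=-12
$t4=(-12)*14=-168
cmp $t7, $t4  (cmp 15,-168)
ble start: not taken
$t6=15&(-168)=8
$t6=15&240=0
$t6=(-168)&3=0
$t2=0&0=0
$t7=15^12=3
$t4=(-168)^3=-165
halt.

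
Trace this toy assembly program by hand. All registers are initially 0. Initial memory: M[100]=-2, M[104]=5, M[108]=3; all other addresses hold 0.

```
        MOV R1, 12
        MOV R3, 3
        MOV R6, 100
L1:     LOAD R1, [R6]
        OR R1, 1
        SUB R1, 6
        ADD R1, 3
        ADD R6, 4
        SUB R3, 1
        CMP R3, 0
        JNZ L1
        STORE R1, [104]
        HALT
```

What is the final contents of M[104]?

R1=12
R3=3
R6=100
R1=M[100]=-2
R1=(-2)|1=-1
R1=(-1)-6=-7
R1=(-7)+3=-4
R6=100+4=104
R3=3-1=2
CMP R3, 0  (cmp 2,0)
JNZ L1: taken
R1=M[104]=5
R1=5|1=5
R1=5-6=-1
R1=(-1)+3=2
R6=104+4=108
R3=2-1=1
CMP R3, 0  (cmp 1,0)
JNZ L1: taken
R1=M[108]=3
R1=3|1=3
R1=3-6=-3
R1=(-3)+3=0
R6=108+4=112
R3=1-1=0
CMP R3, 0  (cmp 0,0)
JNZ L1: not taken
STORE R1, [104] → M[104]=0
halt.

0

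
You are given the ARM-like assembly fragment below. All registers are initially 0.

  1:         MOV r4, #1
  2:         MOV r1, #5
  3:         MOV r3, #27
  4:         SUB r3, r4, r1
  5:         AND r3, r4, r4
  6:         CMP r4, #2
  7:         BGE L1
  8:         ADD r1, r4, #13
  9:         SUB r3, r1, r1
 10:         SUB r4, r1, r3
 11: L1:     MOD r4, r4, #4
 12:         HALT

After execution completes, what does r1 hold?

after MOV r4, #1: r4=1
after MOV r1, #5: r1=5
after MOV r3, #27: r3=27
after SUB r3, r4, r1: r3=1-5=-4
after AND r3, r4, r4: r3=1&1=1
CMP r4, #2  (cmp 1,2)
BGE L1: not taken
after ADD r1, r4, #13: r1=1+13=14
after SUB r3, r1, r1: r3=14-14=0
after SUB r4, r1, r3: r4=14-0=14
after MOD r4, r4, #4: r4=14%4=2
halt.

14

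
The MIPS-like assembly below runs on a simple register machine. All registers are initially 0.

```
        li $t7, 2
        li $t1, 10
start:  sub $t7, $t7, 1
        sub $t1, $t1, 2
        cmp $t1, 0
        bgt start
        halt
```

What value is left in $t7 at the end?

after li $t7, 2: $t7=2
after li $t1, 10: $t1=10
after sub $t7, $t7, 1: $t7=2-1=1
after sub $t1, $t1, 2: $t1=10-2=8
cmp $t1, 0  (cmp 8,0)
bgt start: taken
after sub $t7, $t7, 1: $t7=1-1=0
after sub $t1, $t1, 2: $t1=8-2=6
cmp $t1, 0  (cmp 6,0)
bgt start: taken
after sub $t7, $t7, 1: $t7=0-1=-1
after sub $t1, $t1, 2: $t1=6-2=4
cmp $t1, 0  (cmp 4,0)
bgt start: taken
after sub $t7, $t7, 1: $t7=(-1)-1=-2
after sub $t1, $t1, 2: $t1=4-2=2
cmp $t1, 0  (cmp 2,0)
bgt start: taken
after sub $t7, $t7, 1: $t7=(-2)-1=-3
after sub $t1, $t1, 2: $t1=2-2=0
cmp $t1, 0  (cmp 0,0)
bgt start: not taken
halt.

-3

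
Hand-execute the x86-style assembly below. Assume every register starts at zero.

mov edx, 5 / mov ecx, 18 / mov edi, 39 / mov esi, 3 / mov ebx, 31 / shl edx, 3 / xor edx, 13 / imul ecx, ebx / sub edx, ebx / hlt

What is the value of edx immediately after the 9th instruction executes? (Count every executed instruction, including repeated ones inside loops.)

6

after mov edx, 5: edx=5
after mov ecx, 18: ecx=18
after mov edi, 39: edi=39
after mov esi, 3: esi=3
after mov ebx, 31: ebx=31
after shl edx, 3: edx=5<<3=40
after xor edx, 13: edx=40^13=37
after imul ecx, ebx: ecx=18*31=558
after sub edx, ebx: edx=37-31=6
After step 9: edx = 6.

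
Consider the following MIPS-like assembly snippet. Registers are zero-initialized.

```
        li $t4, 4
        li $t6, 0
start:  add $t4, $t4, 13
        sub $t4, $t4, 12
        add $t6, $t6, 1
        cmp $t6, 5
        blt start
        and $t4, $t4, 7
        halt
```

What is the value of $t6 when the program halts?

$t4=4
$t6=0
$t4=4+13=17
$t4=17-12=5
$t6=0+1=1
cmp $t6, 5  (cmp 1,5)
blt start: taken
$t4=5+13=18
$t4=18-12=6
$t6=1+1=2
cmp $t6, 5  (cmp 2,5)
blt start: taken
$t4=6+13=19
$t4=19-12=7
$t6=2+1=3
cmp $t6, 5  (cmp 3,5)
blt start: taken
$t4=7+13=20
$t4=20-12=8
$t6=3+1=4
cmp $t6, 5  (cmp 4,5)
blt start: taken
$t4=8+13=21
$t4=21-12=9
$t6=4+1=5
cmp $t6, 5  (cmp 5,5)
blt start: not taken
$t4=9&7=1
halt.

5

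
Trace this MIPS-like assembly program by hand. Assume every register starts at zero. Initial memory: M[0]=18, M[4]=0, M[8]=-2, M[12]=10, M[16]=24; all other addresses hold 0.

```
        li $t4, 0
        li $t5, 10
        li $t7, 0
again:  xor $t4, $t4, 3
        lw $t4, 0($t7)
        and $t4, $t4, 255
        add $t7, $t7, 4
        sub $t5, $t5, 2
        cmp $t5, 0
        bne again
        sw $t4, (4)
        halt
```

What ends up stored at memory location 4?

24

li $t4, 0 → $t4=0
li $t5, 10 → $t5=10
li $t7, 0 → $t7=0
xor $t4, $t4, 3 → $t4=0^3=3
lw $t4, 0($t7) → $t4=M[0]=18
and $t4, $t4, 255 → $t4=18&255=18
add $t7, $t7, 4 → $t7=0+4=4
sub $t5, $t5, 2 → $t5=10-2=8
cmp $t5, 0  (cmp 8,0)
bne again: taken
xor $t4, $t4, 3 → $t4=18^3=17
lw $t4, 0($t7) → $t4=M[4]=0
and $t4, $t4, 255 → $t4=0&255=0
add $t7, $t7, 4 → $t7=4+4=8
sub $t5, $t5, 2 → $t5=8-2=6
cmp $t5, 0  (cmp 6,0)
bne again: taken
xor $t4, $t4, 3 → $t4=0^3=3
lw $t4, 0($t7) → $t4=M[8]=-2
and $t4, $t4, 255 → $t4=(-2)&255=254
add $t7, $t7, 4 → $t7=8+4=12
sub $t5, $t5, 2 → $t5=6-2=4
cmp $t5, 0  (cmp 4,0)
bne again: taken
xor $t4, $t4, 3 → $t4=254^3=253
lw $t4, 0($t7) → $t4=M[12]=10
and $t4, $t4, 255 → $t4=10&255=10
add $t7, $t7, 4 → $t7=12+4=16
sub $t5, $t5, 2 → $t5=4-2=2
cmp $t5, 0  (cmp 2,0)
bne again: taken
xor $t4, $t4, 3 → $t4=10^3=9
lw $t4, 0($t7) → $t4=M[16]=24
and $t4, $t4, 255 → $t4=24&255=24
add $t7, $t7, 4 → $t7=16+4=20
sub $t5, $t5, 2 → $t5=2-2=0
cmp $t5, 0  (cmp 0,0)
bne again: not taken
sw $t4, (4) → M[4]=24
halt.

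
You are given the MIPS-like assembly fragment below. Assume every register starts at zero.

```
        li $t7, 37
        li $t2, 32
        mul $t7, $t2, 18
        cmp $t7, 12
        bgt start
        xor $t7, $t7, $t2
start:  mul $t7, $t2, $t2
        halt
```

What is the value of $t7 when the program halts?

1024

li $t7, 37 → $t7=37
li $t2, 32 → $t2=32
mul $t7, $t2, 18 → $t7=32*18=576
cmp $t7, 12  (cmp 576,12)
bgt start: taken
mul $t7, $t2, $t2 → $t7=32*32=1024
halt.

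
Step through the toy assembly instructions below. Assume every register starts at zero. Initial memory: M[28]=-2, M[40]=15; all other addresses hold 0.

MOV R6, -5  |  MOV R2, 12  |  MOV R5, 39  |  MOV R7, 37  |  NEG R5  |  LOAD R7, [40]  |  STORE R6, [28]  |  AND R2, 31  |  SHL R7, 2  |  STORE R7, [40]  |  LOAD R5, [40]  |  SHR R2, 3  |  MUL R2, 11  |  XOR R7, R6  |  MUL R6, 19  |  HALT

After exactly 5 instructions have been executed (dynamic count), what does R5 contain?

R6=-5
R2=12
R5=39
R7=37
R5=-(39)=-39
After step 5: R5 = -39.

-39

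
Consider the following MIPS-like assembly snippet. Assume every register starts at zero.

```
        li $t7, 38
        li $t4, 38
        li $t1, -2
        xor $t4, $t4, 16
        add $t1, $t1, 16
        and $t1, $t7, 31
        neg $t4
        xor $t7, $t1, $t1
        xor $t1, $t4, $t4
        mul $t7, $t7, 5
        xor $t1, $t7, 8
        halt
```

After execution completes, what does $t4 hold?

-54

after li $t7, 38: $t7=38
after li $t4, 38: $t4=38
after li $t1, -2: $t1=-2
after xor $t4, $t4, 16: $t4=38^16=54
after add $t1, $t1, 16: $t1=(-2)+16=14
after and $t1, $t7, 31: $t1=38&31=6
after neg $t4: $t4=-(54)=-54
after xor $t7, $t1, $t1: $t7=6^6=0
after xor $t1, $t4, $t4: $t1=(-54)^(-54)=0
after mul $t7, $t7, 5: $t7=0*5=0
after xor $t1, $t7, 8: $t1=0^8=8
halt.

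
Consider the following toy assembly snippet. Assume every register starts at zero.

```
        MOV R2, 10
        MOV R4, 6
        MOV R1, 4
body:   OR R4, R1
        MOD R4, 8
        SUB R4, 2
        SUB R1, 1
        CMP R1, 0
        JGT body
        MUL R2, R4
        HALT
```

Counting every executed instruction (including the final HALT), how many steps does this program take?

MOV R2, 10 → R2=10
MOV R4, 6 → R4=6
MOV R1, 4 → R1=4
OR R4, R1 → R4=6|4=6
MOD R4, 8 → R4=6%8=6
SUB R4, 2 → R4=6-2=4
SUB R1, 1 → R1=4-1=3
CMP R1, 0  (cmp 3,0)
JGT body: taken
OR R4, R1 → R4=4|3=7
MOD R4, 8 → R4=7%8=7
SUB R4, 2 → R4=7-2=5
SUB R1, 1 → R1=3-1=2
CMP R1, 0  (cmp 2,0)
JGT body: taken
OR R4, R1 → R4=5|2=7
MOD R4, 8 → R4=7%8=7
SUB R4, 2 → R4=7-2=5
SUB R1, 1 → R1=2-1=1
CMP R1, 0  (cmp 1,0)
JGT body: taken
OR R4, R1 → R4=5|1=5
MOD R4, 8 → R4=5%8=5
SUB R4, 2 → R4=5-2=3
SUB R1, 1 → R1=1-1=0
CMP R1, 0  (cmp 0,0)
JGT body: not taken
MUL R2, R4 → R2=10*3=30
halt.
Total executed instructions: 29.

29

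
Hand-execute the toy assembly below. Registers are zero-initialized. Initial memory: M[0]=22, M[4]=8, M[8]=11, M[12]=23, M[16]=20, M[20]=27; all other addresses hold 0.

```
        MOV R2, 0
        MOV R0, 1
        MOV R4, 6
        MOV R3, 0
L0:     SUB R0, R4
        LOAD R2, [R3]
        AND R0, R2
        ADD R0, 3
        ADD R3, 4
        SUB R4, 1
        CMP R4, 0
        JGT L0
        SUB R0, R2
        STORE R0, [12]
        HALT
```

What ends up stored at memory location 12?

-22

after MOV R2, 0: R2=0
after MOV R0, 1: R0=1
after MOV R4, 6: R4=6
after MOV R3, 0: R3=0
after SUB R0, R4: R0=1-6=-5
after LOAD R2, [R3]: R2=M[0]=22
after AND R0, R2: R0=(-5)&22=18
after ADD R0, 3: R0=18+3=21
after ADD R3, 4: R3=0+4=4
after SUB R4, 1: R4=6-1=5
CMP R4, 0  (cmp 5,0)
JGT L0: taken
after SUB R0, R4: R0=21-5=16
after LOAD R2, [R3]: R2=M[4]=8
after AND R0, R2: R0=16&8=0
after ADD R0, 3: R0=0+3=3
after ADD R3, 4: R3=4+4=8
after SUB R4, 1: R4=5-1=4
CMP R4, 0  (cmp 4,0)
JGT L0: taken
after SUB R0, R4: R0=3-4=-1
after LOAD R2, [R3]: R2=M[8]=11
after AND R0, R2: R0=(-1)&11=11
after ADD R0, 3: R0=11+3=14
after ADD R3, 4: R3=8+4=12
after SUB R4, 1: R4=4-1=3
CMP R4, 0  (cmp 3,0)
JGT L0: taken
after SUB R0, R4: R0=14-3=11
after LOAD R2, [R3]: R2=M[12]=23
after AND R0, R2: R0=11&23=3
after ADD R0, 3: R0=3+3=6
after ADD R3, 4: R3=12+4=16
after SUB R4, 1: R4=3-1=2
CMP R4, 0  (cmp 2,0)
JGT L0: taken
after SUB R0, R4: R0=6-2=4
after LOAD R2, [R3]: R2=M[16]=20
after AND R0, R2: R0=4&20=4
after ADD R0, 3: R0=4+3=7
after ADD R3, 4: R3=16+4=20
after SUB R4, 1: R4=2-1=1
CMP R4, 0  (cmp 1,0)
JGT L0: taken
after SUB R0, R4: R0=7-1=6
after LOAD R2, [R3]: R2=M[20]=27
after AND R0, R2: R0=6&27=2
after ADD R0, 3: R0=2+3=5
after ADD R3, 4: R3=20+4=24
after SUB R4, 1: R4=1-1=0
CMP R4, 0  (cmp 0,0)
JGT L0: not taken
after SUB R0, R2: R0=5-27=-22
STORE R0, [12] → M[12]=-22
halt.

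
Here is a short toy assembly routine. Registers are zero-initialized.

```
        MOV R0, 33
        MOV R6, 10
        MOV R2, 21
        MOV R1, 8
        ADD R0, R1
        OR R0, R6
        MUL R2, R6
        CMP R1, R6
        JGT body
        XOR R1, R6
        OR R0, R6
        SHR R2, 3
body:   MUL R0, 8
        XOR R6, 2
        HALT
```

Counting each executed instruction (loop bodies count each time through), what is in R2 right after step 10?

after MOV R0, 33: R0=33
after MOV R6, 10: R6=10
after MOV R2, 21: R2=21
after MOV R1, 8: R1=8
after ADD R0, R1: R0=33+8=41
after OR R0, R6: R0=41|10=43
after MUL R2, R6: R2=21*10=210
CMP R1, R6  (cmp 8,10)
JGT body: not taken
after XOR R1, R6: R1=8^10=2
After step 10: R2 = 210.

210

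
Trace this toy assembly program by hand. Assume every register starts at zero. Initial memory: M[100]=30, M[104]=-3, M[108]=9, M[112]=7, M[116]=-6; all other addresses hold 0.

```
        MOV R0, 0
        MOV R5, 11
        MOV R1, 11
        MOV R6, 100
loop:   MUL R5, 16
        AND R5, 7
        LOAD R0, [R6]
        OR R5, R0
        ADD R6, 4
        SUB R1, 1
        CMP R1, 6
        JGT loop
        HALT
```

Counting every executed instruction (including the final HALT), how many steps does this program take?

45

MOV R0, 0 → R0=0
MOV R5, 11 → R5=11
MOV R1, 11 → R1=11
MOV R6, 100 → R6=100
MUL R5, 16 → R5=11*16=176
AND R5, 7 → R5=176&7=0
LOAD R0, [R6] → R0=M[100]=30
OR R5, R0 → R5=0|30=30
ADD R6, 4 → R6=100+4=104
SUB R1, 1 → R1=11-1=10
CMP R1, 6  (cmp 10,6)
JGT loop: taken
MUL R5, 16 → R5=30*16=480
AND R5, 7 → R5=480&7=0
LOAD R0, [R6] → R0=M[104]=-3
OR R5, R0 → R5=0|(-3)=-3
ADD R6, 4 → R6=104+4=108
SUB R1, 1 → R1=10-1=9
CMP R1, 6  (cmp 9,6)
JGT loop: taken
MUL R5, 16 → R5=(-3)*16=-48
AND R5, 7 → R5=(-48)&7=0
LOAD R0, [R6] → R0=M[108]=9
OR R5, R0 → R5=0|9=9
ADD R6, 4 → R6=108+4=112
SUB R1, 1 → R1=9-1=8
CMP R1, 6  (cmp 8,6)
JGT loop: taken
MUL R5, 16 → R5=9*16=144
AND R5, 7 → R5=144&7=0
LOAD R0, [R6] → R0=M[112]=7
OR R5, R0 → R5=0|7=7
ADD R6, 4 → R6=112+4=116
SUB R1, 1 → R1=8-1=7
CMP R1, 6  (cmp 7,6)
JGT loop: taken
MUL R5, 16 → R5=7*16=112
AND R5, 7 → R5=112&7=0
LOAD R0, [R6] → R0=M[116]=-6
OR R5, R0 → R5=0|(-6)=-6
ADD R6, 4 → R6=116+4=120
SUB R1, 1 → R1=7-1=6
CMP R1, 6  (cmp 6,6)
JGT loop: not taken
halt.
Total executed instructions: 45.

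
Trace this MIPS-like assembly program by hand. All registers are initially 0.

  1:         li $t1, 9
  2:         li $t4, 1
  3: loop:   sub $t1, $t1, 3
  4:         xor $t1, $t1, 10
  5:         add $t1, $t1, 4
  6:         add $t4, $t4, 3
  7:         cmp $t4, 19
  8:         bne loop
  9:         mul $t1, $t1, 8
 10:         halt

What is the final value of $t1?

$t1=9
$t4=1
$t1=9-3=6
$t1=6^10=12
$t1=12+4=16
$t4=1+3=4
cmp $t4, 19  (cmp 4,19)
bne loop: taken
$t1=16-3=13
$t1=13^10=7
$t1=7+4=11
$t4=4+3=7
cmp $t4, 19  (cmp 7,19)
bne loop: taken
$t1=11-3=8
$t1=8^10=2
$t1=2+4=6
$t4=7+3=10
cmp $t4, 19  (cmp 10,19)
bne loop: taken
$t1=6-3=3
$t1=3^10=9
$t1=9+4=13
$t4=10+3=13
cmp $t4, 19  (cmp 13,19)
bne loop: taken
$t1=13-3=10
$t1=10^10=0
$t1=0+4=4
$t4=13+3=16
cmp $t4, 19  (cmp 16,19)
bne loop: taken
$t1=4-3=1
$t1=1^10=11
$t1=11+4=15
$t4=16+3=19
cmp $t4, 19  (cmp 19,19)
bne loop: not taken
$t1=15*8=120
halt.

120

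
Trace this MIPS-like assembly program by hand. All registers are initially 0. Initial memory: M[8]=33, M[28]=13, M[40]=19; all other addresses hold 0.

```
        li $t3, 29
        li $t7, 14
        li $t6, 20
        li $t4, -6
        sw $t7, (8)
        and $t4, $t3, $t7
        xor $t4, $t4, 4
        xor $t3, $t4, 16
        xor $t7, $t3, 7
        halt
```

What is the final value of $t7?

$t3=29
$t7=14
$t6=20
$t4=-6
sw $t7, (8) → M[8]=14
$t4=29&14=12
$t4=12^4=8
$t3=8^16=24
$t7=24^7=31
halt.

31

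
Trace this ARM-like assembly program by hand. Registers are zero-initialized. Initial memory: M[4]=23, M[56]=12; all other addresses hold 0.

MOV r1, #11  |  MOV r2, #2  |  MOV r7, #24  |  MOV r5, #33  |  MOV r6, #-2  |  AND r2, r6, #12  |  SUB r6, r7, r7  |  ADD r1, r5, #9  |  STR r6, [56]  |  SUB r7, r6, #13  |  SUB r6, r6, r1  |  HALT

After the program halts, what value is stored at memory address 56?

0

after MOV r1, #11: r1=11
after MOV r2, #2: r2=2
after MOV r7, #24: r7=24
after MOV r5, #33: r5=33
after MOV r6, #-2: r6=-2
after AND r2, r6, #12: r2=(-2)&12=12
after SUB r6, r7, r7: r6=24-24=0
after ADD r1, r5, #9: r1=33+9=42
STR r6, [56] → M[56]=0
after SUB r7, r6, #13: r7=0-13=-13
after SUB r6, r6, r1: r6=0-42=-42
halt.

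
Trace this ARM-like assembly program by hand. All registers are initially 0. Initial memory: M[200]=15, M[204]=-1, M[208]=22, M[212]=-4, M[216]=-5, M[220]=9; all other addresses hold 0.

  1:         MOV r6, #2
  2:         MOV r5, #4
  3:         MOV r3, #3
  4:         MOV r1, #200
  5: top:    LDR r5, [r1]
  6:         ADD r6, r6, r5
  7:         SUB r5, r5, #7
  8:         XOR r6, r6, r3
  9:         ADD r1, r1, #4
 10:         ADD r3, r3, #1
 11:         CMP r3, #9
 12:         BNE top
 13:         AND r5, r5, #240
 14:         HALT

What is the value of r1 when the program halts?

224

r6=2
r5=4
r3=3
r1=200
r5=M[200]=15
r6=2+15=17
r5=15-7=8
r6=17^3=18
r1=200+4=204
r3=3+1=4
CMP r3, #9  (cmp 4,9)
BNE top: taken
r5=M[204]=-1
r6=18+(-1)=17
r5=(-1)-7=-8
r6=17^4=21
r1=204+4=208
r3=4+1=5
CMP r3, #9  (cmp 5,9)
BNE top: taken
r5=M[208]=22
r6=21+22=43
r5=22-7=15
r6=43^5=46
r1=208+4=212
r3=5+1=6
CMP r3, #9  (cmp 6,9)
BNE top: taken
r5=M[212]=-4
r6=46+(-4)=42
r5=(-4)-7=-11
r6=42^6=44
r1=212+4=216
r3=6+1=7
CMP r3, #9  (cmp 7,9)
BNE top: taken
r5=M[216]=-5
r6=44+(-5)=39
r5=(-5)-7=-12
r6=39^7=32
r1=216+4=220
r3=7+1=8
CMP r3, #9  (cmp 8,9)
BNE top: taken
r5=M[220]=9
r6=32+9=41
r5=9-7=2
r6=41^8=33
r1=220+4=224
r3=8+1=9
CMP r3, #9  (cmp 9,9)
BNE top: not taken
r5=2&240=0
halt.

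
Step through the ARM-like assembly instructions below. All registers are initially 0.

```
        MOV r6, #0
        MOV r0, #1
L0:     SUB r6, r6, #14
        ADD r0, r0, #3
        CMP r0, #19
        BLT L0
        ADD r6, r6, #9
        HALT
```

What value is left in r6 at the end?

after MOV r6, #0: r6=0
after MOV r0, #1: r0=1
after SUB r6, r6, #14: r6=0-14=-14
after ADD r0, r0, #3: r0=1+3=4
CMP r0, #19  (cmp 4,19)
BLT L0: taken
after SUB r6, r6, #14: r6=(-14)-14=-28
after ADD r0, r0, #3: r0=4+3=7
CMP r0, #19  (cmp 7,19)
BLT L0: taken
after SUB r6, r6, #14: r6=(-28)-14=-42
after ADD r0, r0, #3: r0=7+3=10
CMP r0, #19  (cmp 10,19)
BLT L0: taken
after SUB r6, r6, #14: r6=(-42)-14=-56
after ADD r0, r0, #3: r0=10+3=13
CMP r0, #19  (cmp 13,19)
BLT L0: taken
after SUB r6, r6, #14: r6=(-56)-14=-70
after ADD r0, r0, #3: r0=13+3=16
CMP r0, #19  (cmp 16,19)
BLT L0: taken
after SUB r6, r6, #14: r6=(-70)-14=-84
after ADD r0, r0, #3: r0=16+3=19
CMP r0, #19  (cmp 19,19)
BLT L0: not taken
after ADD r6, r6, #9: r6=(-84)+9=-75
halt.

-75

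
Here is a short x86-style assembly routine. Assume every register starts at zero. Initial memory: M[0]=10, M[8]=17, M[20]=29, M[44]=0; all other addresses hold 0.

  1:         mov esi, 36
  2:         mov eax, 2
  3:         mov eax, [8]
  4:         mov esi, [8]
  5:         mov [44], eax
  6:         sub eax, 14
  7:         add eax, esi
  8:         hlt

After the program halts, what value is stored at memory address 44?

mov esi, 36 → esi=36
mov eax, 2 → eax=2
mov eax, [8] → eax=M[8]=17
mov esi, [8] → esi=M[8]=17
mov [44], eax → M[44]=17
sub eax, 14 → eax=17-14=3
add eax, esi → eax=3+17=20
halt.

17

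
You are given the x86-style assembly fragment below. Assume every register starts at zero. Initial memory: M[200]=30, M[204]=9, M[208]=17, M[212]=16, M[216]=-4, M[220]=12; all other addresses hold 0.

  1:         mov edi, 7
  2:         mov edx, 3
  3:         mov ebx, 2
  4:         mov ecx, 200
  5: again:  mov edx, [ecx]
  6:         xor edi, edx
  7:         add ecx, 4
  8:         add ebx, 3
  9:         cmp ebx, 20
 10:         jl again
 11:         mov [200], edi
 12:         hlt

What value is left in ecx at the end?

after mov edi, 7: edi=7
after mov edx, 3: edx=3
after mov ebx, 2: ebx=2
after mov ecx, 200: ecx=200
after mov edx, [ecx]: edx=M[200]=30
after xor edi, edx: edi=7^30=25
after add ecx, 4: ecx=200+4=204
after add ebx, 3: ebx=2+3=5
cmp ebx, 20  (cmp 5,20)
jl again: taken
after mov edx, [ecx]: edx=M[204]=9
after xor edi, edx: edi=25^9=16
after add ecx, 4: ecx=204+4=208
after add ebx, 3: ebx=5+3=8
cmp ebx, 20  (cmp 8,20)
jl again: taken
after mov edx, [ecx]: edx=M[208]=17
after xor edi, edx: edi=16^17=1
after add ecx, 4: ecx=208+4=212
after add ebx, 3: ebx=8+3=11
cmp ebx, 20  (cmp 11,20)
jl again: taken
after mov edx, [ecx]: edx=M[212]=16
after xor edi, edx: edi=1^16=17
after add ecx, 4: ecx=212+4=216
after add ebx, 3: ebx=11+3=14
cmp ebx, 20  (cmp 14,20)
jl again: taken
after mov edx, [ecx]: edx=M[216]=-4
after xor edi, edx: edi=17^(-4)=-19
after add ecx, 4: ecx=216+4=220
after add ebx, 3: ebx=14+3=17
cmp ebx, 20  (cmp 17,20)
jl again: taken
after mov edx, [ecx]: edx=M[220]=12
after xor edi, edx: edi=(-19)^12=-31
after add ecx, 4: ecx=220+4=224
after add ebx, 3: ebx=17+3=20
cmp ebx, 20  (cmp 20,20)
jl again: not taken
mov [200], edi → M[200]=-31
halt.

224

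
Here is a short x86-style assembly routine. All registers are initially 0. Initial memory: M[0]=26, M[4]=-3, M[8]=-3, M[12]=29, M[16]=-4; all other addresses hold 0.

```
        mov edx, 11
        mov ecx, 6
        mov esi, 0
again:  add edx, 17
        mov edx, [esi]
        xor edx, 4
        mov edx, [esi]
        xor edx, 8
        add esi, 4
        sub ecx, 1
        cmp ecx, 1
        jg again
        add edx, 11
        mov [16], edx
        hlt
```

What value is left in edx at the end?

-1

edx=11
ecx=6
esi=0
edx=11+17=28
edx=M[0]=26
edx=26^4=30
edx=M[0]=26
edx=26^8=18
esi=0+4=4
ecx=6-1=5
cmp ecx, 1  (cmp 5,1)
jg again: taken
edx=18+17=35
edx=M[4]=-3
edx=(-3)^4=-7
edx=M[4]=-3
edx=(-3)^8=-11
esi=4+4=8
ecx=5-1=4
cmp ecx, 1  (cmp 4,1)
jg again: taken
edx=(-11)+17=6
edx=M[8]=-3
edx=(-3)^4=-7
edx=M[8]=-3
edx=(-3)^8=-11
esi=8+4=12
ecx=4-1=3
cmp ecx, 1  (cmp 3,1)
jg again: taken
edx=(-11)+17=6
edx=M[12]=29
edx=29^4=25
edx=M[12]=29
edx=29^8=21
esi=12+4=16
ecx=3-1=2
cmp ecx, 1  (cmp 2,1)
jg again: taken
edx=21+17=38
edx=M[16]=-4
edx=(-4)^4=-8
edx=M[16]=-4
edx=(-4)^8=-12
esi=16+4=20
ecx=2-1=1
cmp ecx, 1  (cmp 1,1)
jg again: not taken
edx=(-12)+11=-1
mov [16], edx → M[16]=-1
halt.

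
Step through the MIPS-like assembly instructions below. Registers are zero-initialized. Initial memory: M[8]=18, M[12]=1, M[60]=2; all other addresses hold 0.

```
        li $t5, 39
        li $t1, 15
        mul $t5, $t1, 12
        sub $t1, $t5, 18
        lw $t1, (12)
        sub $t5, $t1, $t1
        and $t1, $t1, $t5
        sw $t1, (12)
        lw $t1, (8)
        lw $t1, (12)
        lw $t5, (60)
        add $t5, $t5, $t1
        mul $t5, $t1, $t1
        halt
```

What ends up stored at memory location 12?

0

after li $t5, 39: $t5=39
after li $t1, 15: $t1=15
after mul $t5, $t1, 12: $t5=15*12=180
after sub $t1, $t5, 18: $t1=180-18=162
after lw $t1, (12): $t1=M[12]=1
after sub $t5, $t1, $t1: $t5=1-1=0
after and $t1, $t1, $t5: $t1=1&0=0
sw $t1, (12) → M[12]=0
after lw $t1, (8): $t1=M[8]=18
after lw $t1, (12): $t1=M[12]=0
after lw $t5, (60): $t5=M[60]=2
after add $t5, $t5, $t1: $t5=2+0=2
after mul $t5, $t1, $t1: $t5=0*0=0
halt.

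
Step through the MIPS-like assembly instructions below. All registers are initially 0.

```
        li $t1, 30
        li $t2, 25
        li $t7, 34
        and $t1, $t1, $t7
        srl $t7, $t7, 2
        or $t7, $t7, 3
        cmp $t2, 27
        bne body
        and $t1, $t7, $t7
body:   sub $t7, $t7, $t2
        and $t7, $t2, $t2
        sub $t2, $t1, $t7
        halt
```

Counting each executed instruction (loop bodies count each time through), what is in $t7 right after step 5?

8

$t1=30
$t2=25
$t7=34
$t1=30&34=2
$t7=34>>2=8
After step 5: $t7 = 8.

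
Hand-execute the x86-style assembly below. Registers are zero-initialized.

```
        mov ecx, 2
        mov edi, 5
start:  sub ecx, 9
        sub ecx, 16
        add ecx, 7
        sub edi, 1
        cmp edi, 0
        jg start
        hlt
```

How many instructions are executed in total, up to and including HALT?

mov ecx, 2 → ecx=2
mov edi, 5 → edi=5
sub ecx, 9 → ecx=2-9=-7
sub ecx, 16 → ecx=(-7)-16=-23
add ecx, 7 → ecx=(-23)+7=-16
sub edi, 1 → edi=5-1=4
cmp edi, 0  (cmp 4,0)
jg start: taken
sub ecx, 9 → ecx=(-16)-9=-25
sub ecx, 16 → ecx=(-25)-16=-41
add ecx, 7 → ecx=(-41)+7=-34
sub edi, 1 → edi=4-1=3
cmp edi, 0  (cmp 3,0)
jg start: taken
sub ecx, 9 → ecx=(-34)-9=-43
sub ecx, 16 → ecx=(-43)-16=-59
add ecx, 7 → ecx=(-59)+7=-52
sub edi, 1 → edi=3-1=2
cmp edi, 0  (cmp 2,0)
jg start: taken
sub ecx, 9 → ecx=(-52)-9=-61
sub ecx, 16 → ecx=(-61)-16=-77
add ecx, 7 → ecx=(-77)+7=-70
sub edi, 1 → edi=2-1=1
cmp edi, 0  (cmp 1,0)
jg start: taken
sub ecx, 9 → ecx=(-70)-9=-79
sub ecx, 16 → ecx=(-79)-16=-95
add ecx, 7 → ecx=(-95)+7=-88
sub edi, 1 → edi=1-1=0
cmp edi, 0  (cmp 0,0)
jg start: not taken
halt.
Total executed instructions: 33.

33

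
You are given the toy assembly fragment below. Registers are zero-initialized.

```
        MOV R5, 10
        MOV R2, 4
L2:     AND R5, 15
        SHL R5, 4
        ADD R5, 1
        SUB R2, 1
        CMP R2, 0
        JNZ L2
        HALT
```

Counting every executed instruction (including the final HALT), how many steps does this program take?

MOV R5, 10 → R5=10
MOV R2, 4 → R2=4
AND R5, 15 → R5=10&15=10
SHL R5, 4 → R5=10<<4=160
ADD R5, 1 → R5=160+1=161
SUB R2, 1 → R2=4-1=3
CMP R2, 0  (cmp 3,0)
JNZ L2: taken
AND R5, 15 → R5=161&15=1
SHL R5, 4 → R5=1<<4=16
ADD R5, 1 → R5=16+1=17
SUB R2, 1 → R2=3-1=2
CMP R2, 0  (cmp 2,0)
JNZ L2: taken
AND R5, 15 → R5=17&15=1
SHL R5, 4 → R5=1<<4=16
ADD R5, 1 → R5=16+1=17
SUB R2, 1 → R2=2-1=1
CMP R2, 0  (cmp 1,0)
JNZ L2: taken
AND R5, 15 → R5=17&15=1
SHL R5, 4 → R5=1<<4=16
ADD R5, 1 → R5=16+1=17
SUB R2, 1 → R2=1-1=0
CMP R2, 0  (cmp 0,0)
JNZ L2: not taken
halt.
Total executed instructions: 27.

27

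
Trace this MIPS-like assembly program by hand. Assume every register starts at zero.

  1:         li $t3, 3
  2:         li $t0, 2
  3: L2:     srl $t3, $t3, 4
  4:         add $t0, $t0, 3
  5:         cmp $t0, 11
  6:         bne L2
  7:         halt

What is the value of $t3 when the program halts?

$t3=3
$t0=2
$t3=3>>4=0
$t0=2+3=5
cmp $t0, 11  (cmp 5,11)
bne L2: taken
$t3=0>>4=0
$t0=5+3=8
cmp $t0, 11  (cmp 8,11)
bne L2: taken
$t3=0>>4=0
$t0=8+3=11
cmp $t0, 11  (cmp 11,11)
bne L2: not taken
halt.

0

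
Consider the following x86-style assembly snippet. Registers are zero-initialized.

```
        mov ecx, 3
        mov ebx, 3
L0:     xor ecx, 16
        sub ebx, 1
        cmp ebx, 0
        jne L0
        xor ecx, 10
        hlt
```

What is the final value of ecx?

mov ecx, 3 → ecx=3
mov ebx, 3 → ebx=3
xor ecx, 16 → ecx=3^16=19
sub ebx, 1 → ebx=3-1=2
cmp ebx, 0  (cmp 2,0)
jne L0: taken
xor ecx, 16 → ecx=19^16=3
sub ebx, 1 → ebx=2-1=1
cmp ebx, 0  (cmp 1,0)
jne L0: taken
xor ecx, 16 → ecx=3^16=19
sub ebx, 1 → ebx=1-1=0
cmp ebx, 0  (cmp 0,0)
jne L0: not taken
xor ecx, 10 → ecx=19^10=25
halt.

25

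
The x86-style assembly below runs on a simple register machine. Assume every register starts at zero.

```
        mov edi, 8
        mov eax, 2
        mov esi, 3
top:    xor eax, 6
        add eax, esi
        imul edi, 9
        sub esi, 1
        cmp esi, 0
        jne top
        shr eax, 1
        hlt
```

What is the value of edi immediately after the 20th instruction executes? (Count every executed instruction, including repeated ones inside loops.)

edi=8
eax=2
esi=3
eax=2^6=4
eax=4+3=7
edi=8*9=72
esi=3-1=2
cmp esi, 0  (cmp 2,0)
jne top: taken
eax=7^6=1
eax=1+2=3
edi=72*9=648
esi=2-1=1
cmp esi, 0  (cmp 1,0)
jne top: taken
eax=3^6=5
eax=5+1=6
edi=648*9=5832
esi=1-1=0
cmp esi, 0  (cmp 0,0)
After step 20: edi = 5832.

5832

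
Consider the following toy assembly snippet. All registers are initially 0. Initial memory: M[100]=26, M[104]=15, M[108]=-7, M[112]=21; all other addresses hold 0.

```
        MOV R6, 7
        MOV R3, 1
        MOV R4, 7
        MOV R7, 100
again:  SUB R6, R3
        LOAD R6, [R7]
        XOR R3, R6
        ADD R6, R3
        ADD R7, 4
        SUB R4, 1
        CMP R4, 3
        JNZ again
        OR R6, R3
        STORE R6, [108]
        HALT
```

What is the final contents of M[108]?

after MOV R6, 7: R6=7
after MOV R3, 1: R3=1
after MOV R4, 7: R4=7
after MOV R7, 100: R7=100
after SUB R6, R3: R6=7-1=6
after LOAD R6, [R7]: R6=M[100]=26
after XOR R3, R6: R3=1^26=27
after ADD R6, R3: R6=26+27=53
after ADD R7, 4: R7=100+4=104
after SUB R4, 1: R4=7-1=6
CMP R4, 3  (cmp 6,3)
JNZ again: taken
after SUB R6, R3: R6=53-27=26
after LOAD R6, [R7]: R6=M[104]=15
after XOR R3, R6: R3=27^15=20
after ADD R6, R3: R6=15+20=35
after ADD R7, 4: R7=104+4=108
after SUB R4, 1: R4=6-1=5
CMP R4, 3  (cmp 5,3)
JNZ again: taken
after SUB R6, R3: R6=35-20=15
after LOAD R6, [R7]: R6=M[108]=-7
after XOR R3, R6: R3=20^(-7)=-19
after ADD R6, R3: R6=(-7)+(-19)=-26
after ADD R7, 4: R7=108+4=112
after SUB R4, 1: R4=5-1=4
CMP R4, 3  (cmp 4,3)
JNZ again: taken
after SUB R6, R3: R6=(-26)-(-19)=-7
after LOAD R6, [R7]: R6=M[112]=21
after XOR R3, R6: R3=(-19)^21=-8
after ADD R6, R3: R6=21+(-8)=13
after ADD R7, 4: R7=112+4=116
after SUB R4, 1: R4=4-1=3
CMP R4, 3  (cmp 3,3)
JNZ again: not taken
after OR R6, R3: R6=13|(-8)=-3
STORE R6, [108] → M[108]=-3
halt.

-3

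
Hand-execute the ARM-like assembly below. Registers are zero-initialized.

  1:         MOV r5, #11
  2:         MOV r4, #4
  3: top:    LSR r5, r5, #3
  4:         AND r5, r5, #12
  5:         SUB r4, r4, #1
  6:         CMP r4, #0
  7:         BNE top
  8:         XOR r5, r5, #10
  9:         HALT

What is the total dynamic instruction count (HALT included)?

MOV r5, #11 → r5=11
MOV r4, #4 → r4=4
LSR r5, r5, #3 → r5=11>>3=1
AND r5, r5, #12 → r5=1&12=0
SUB r4, r4, #1 → r4=4-1=3
CMP r4, #0  (cmp 3,0)
BNE top: taken
LSR r5, r5, #3 → r5=0>>3=0
AND r5, r5, #12 → r5=0&12=0
SUB r4, r4, #1 → r4=3-1=2
CMP r4, #0  (cmp 2,0)
BNE top: taken
LSR r5, r5, #3 → r5=0>>3=0
AND r5, r5, #12 → r5=0&12=0
SUB r4, r4, #1 → r4=2-1=1
CMP r4, #0  (cmp 1,0)
BNE top: taken
LSR r5, r5, #3 → r5=0>>3=0
AND r5, r5, #12 → r5=0&12=0
SUB r4, r4, #1 → r4=1-1=0
CMP r4, #0  (cmp 0,0)
BNE top: not taken
XOR r5, r5, #10 → r5=0^10=10
halt.
Total executed instructions: 24.

24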